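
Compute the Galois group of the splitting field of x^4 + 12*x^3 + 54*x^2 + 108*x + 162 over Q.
V_4 (order 4)

The polynomial is an irreducible quartic over Q and its discriminant is 136048896 = 11664^2, a perfect square, so the Galois group is contained in A_4. The resolvent cubic y^3 - 54*y^2 + 648*y splits completely over Q, which gives the Klein four-group V_4.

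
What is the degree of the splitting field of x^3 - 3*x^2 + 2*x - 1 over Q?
6

The degree of the splitting field over Q equals the order of the Galois group, so first determine the group. The polynomial is an irreducible cubic over Q and its discriminant is -23, which is not a perfect square. For an irreducible cubic, a non-square discriminant gives Galois group S_3. The Galois group S_3 (3T2) has order 6, so the splitting field has degree 6 over Q.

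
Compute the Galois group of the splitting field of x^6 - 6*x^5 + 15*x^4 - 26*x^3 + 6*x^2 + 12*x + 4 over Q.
D_6 (order 12)

The polynomial f is an irreducible sextic over Q, so G = Gal(f/Q) is one of the 16 transitive subgroups 6T1, ..., 6T16 of S_6. The discriminant of f is 304930925568, which is not a perfect square, so G is not contained in A_6. The transitive groups of degree 6 not contained in A_6 are: C_6 (6T1, order 6), S_3 (6T2, order 6), D_6 (6T3, order 12), C_3 x S_3 (6T5, order 18), A_4 x C_2 (6T6, order 24), S_4 (6T8, order 24), S_3 x S_3 (6T9, order 36), S_4 x C_2 (6T11, order 48), (S_3 x S_3) : C_2 (6T13, order 72), PGL(2,5) (6T14, order 120), S_6 (6T16, order 720). By Dedekind's theorem, for a prime p not dividing disc(f) the degrees of the irreducible factors of f mod p form the cycle type of an element of G. Factoring f modulo the 79 such primes p <= 421 (skipping 2, 3, 41, which divide the discriminant), each new pattern first appears at: mod 5: f = (x^2 + 2x + 3)(x^2 + 3x + 4)(x^2 + 4x + 2), pattern 2+2+2; mod 7: f = (x^6 + x^5 + x^4 + 2x^3 + 6x^2 + 5x + 4), pattern 6; mod 11: f = (x + 4)(x + 9)(x^2 + 4x + 2)(x^2 + 10x + 8), pattern 2+2+1+1; mod 13: f = (x^3 + 10x^2 + 2x + 1)(x^3 + 10x^2 + 4x + 4), pattern 3+3; mod 61: f = (x + 20)(x + 29)(x + 36)(x + 41)(x + 54)(x + 58), pattern 1+1+1+1+1+1. No other pattern occurs in this range, so the set of observed cycle types is {2+2+2, 6, 2+2+1+1, 3+3, 1+1+1+1+1+1}. The candidates containing elements of all these cycle types are D_6 (6T3) of order 12, A_4 x C_2 (6T6) of order 24, S_3 x S_3 (6T9) of order 36, S_4 x C_2 (6T11) of order 48, (S_3 x S_3) : C_2 (6T13) of order 72, PGL(2,5) (6T14) of order 120, S_6 (6T16) of order 720; the others are excluded. The observed types are precisely the cycle types that occur in D_6 (6T3). Each of the other remaining candidates has further cycle types, and by the Chebotarev density theorem the matching factorization patterns would occur for a proportion of primes equal to their share of the group: A_4 x C_2 (6T6) additionally contains elements of type 2+1+1+1+1 (3 of its 24 elements, about 12% of primes); S_3 x S_3 (6T9) additionally contains elements of type 3+1+1+1 (4 of its 36 elements, about 11% of primes); S_4 x C_2 (6T11) additionally contains elements of type 4+2, 4+1+1, 2+1+1+1+1 (15 of its 48 elements, about 31% of primes); (S_3 x S_3) : C_2 (6T13) additionally contains elements of type 4+2, 3+2+1, 3+1+1+1, 2+1+1+1+1 (40 of its 72 elements, about 56% of primes); PGL(2,5) (6T14) additionally contains elements of type 5+1, 4+1+1 (54 of its 120 elements, about 45% of primes); S_6 (6T16) additionally contains elements of type 5+1, 4+2, 4+1+1, 3+2+1, 3+1+1+1, 2+1+1+1+1 (499 of its 720 elements, about 69% of primes). None of the 79 primes tested shows any such pattern (for each of these groups the chance of that is below 10^-4), which rules them out. Hence G = D_6 (6T3), of order 12.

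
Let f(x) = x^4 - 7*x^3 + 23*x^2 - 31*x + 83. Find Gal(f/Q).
S_4, the symmetric group on 4 letters

The polynomial is an irreducible quartic over Q and its discriminant is 80527621, which is not a perfect square, so the Galois group is not contained in A_4. The resolvent cubic y^3 - 23*y^2 - 115*y + 2608 is irreducible over Q. An irreducible resolvent with non-square discriminant gives S_4.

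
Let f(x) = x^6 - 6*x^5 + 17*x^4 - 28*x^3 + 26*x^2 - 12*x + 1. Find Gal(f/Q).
6T4: A_4

The polynomial f is an irreducible sextic over Q, so G = Gal(f/Q) is one of the 16 transitive subgroups 6T1, ..., 6T16 of S_6. The discriminant of f is 153664 = 392^2, a perfect square, so G is contained in A_6. The transitive groups of degree 6 contained in A_6 are: A_4 (6T4, order 12), S_4 (6T7, order 24), (C_3 x C_3) : C_4 (6T10, order 36), PSL(2,5) (6T12, order 60), A_6 (6T15, order 360). By Dedekind's theorem, for a prime p not dividing disc(f) the degrees of the irreducible factors of f mod p form the cycle type of an element of G. Factoring f modulo the 33 such primes p <= 149 (skipping 2, 7, which divide the discriminant), each new pattern first appears at: mod 3: f = (x^3 + x^2 + x + 2)(x^3 + 2x^2 + 2x + 2), pattern 3+3; mod 13: f = (x + 1)(x + 10)(x^2 + 11x + 9)(x^2 + 11x + 12), pattern 2+2+1+1. No other pattern occurs in this range, so the set of observed cycle types is {3+3, 2+2+1+1}. The candidates containing elements of all these cycle types are A_4 (6T4) of order 12, S_4 (6T7) of order 24, (C_3 x C_3) : C_4 (6T10) of order 36, PSL(2,5) (6T12) of order 60, A_6 (6T15) of order 360; the others are excluded. The observed types are precisely the cycle types that occur in A_4 (6T4) (apart from the identity). Each of the other remaining candidates has further cycle types, and by the Chebotarev density theorem the matching factorization patterns would occur for a proportion of primes equal to their share of the group: S_4 (6T7) additionally contains elements of type 4+2 (6 of its 24 elements, about 25% of primes); (C_3 x C_3) : C_4 (6T10) additionally contains elements of type 4+2, 3+1+1+1 (22 of its 36 elements, about 61% of primes); PSL(2,5) (6T12) additionally contains elements of type 5+1 (24 of its 60 elements, about 40% of primes); A_6 (6T15) additionally contains elements of type 5+1, 4+2, 3+1+1+1 (274 of its 360 elements, about 76% of primes). None of the 33 primes tested shows any such pattern (for each of these groups the chance of that is below 10^-4), which rules them out. Hence G = A_4 (6T4), of order 12.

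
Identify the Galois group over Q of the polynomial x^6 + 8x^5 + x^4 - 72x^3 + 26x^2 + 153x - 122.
The polynomial f is an irreducible sextic over Q, so G = Gal(f/Q) is one of the 16 transitive subgroups 6T1, ..., 6T16 of S_6. The discriminant of f is 30991489 = 5567^2, a perfect square, so G is contained in A_6. The transitive groups of degree 6 contained in A_6 are: A_4 (6T4, order 12), S_4 (6T7, order 24), (C_3 x C_3) : C_4 (6T10, order 36), PSL(2,5) (6T12, order 60), A_6 (6T15, order 360). By Dedekind's theorem, for a prime p not dividing disc(f) the degrees of the irreducible factors of f mod p form the cycle type of an element of G. Factoring f modulo the 21 such primes p <= 79 (skipping 19, which divides the discriminant), each new pattern first appears at: mod 2: f = (x)(x^5 + x^3 + 1), pattern 5+1; mod 7: f = (x^3 + 2x^2 + 4x + 2)(x^3 + 6x^2 + 6x + 2), pattern 3+3; mod 61: f = (x)(x + 1)(x^2 + 32x + 6)(x^2 + 36x + 56), pattern 2+2+1+1. No other pattern occurs in this range, so the set of observed cycle types is {5+1, 3+3, 2+2+1+1}. The candidates containing elements of all these cycle types are PSL(2,5) (6T12) of order 60, A_6 (6T15) of order 360; the others are excluded. The observed types are precisely the cycle types that occur in PSL(2,5) (6T12) (apart from the identity). Each of the other remaining candidates has further cycle types, and by the Chebotarev density theorem the matching factorization patterns would occur for a proportion of primes equal to their share of the group: A_6 (6T15) additionally contains elements of type 4+2, 3+1+1+1 (130 of its 360 elements, about 36% of primes). None of the 21 primes tested shows any such pattern (for each of these groups the chance of that is below 10^-4), which rules them out. Hence G = PSL(2,5) (6T12), of order 60.

PSL(2,5)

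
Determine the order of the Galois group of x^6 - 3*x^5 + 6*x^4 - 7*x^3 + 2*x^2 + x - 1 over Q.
24

The degree of the splitting field over Q equals the order of the Galois group, so first determine the group. The polynomial f is an irreducible sextic over Q, so G = Gal(f/Q) is one of the 16 transitive subgroups 6T1, ..., 6T16 of S_6. The discriminant of f is 810448, which is not a perfect square, so G is not contained in A_6. The transitive groups of degree 6 not contained in A_6 are: C_6 (6T1, order 6), S_3 (6T2, order 6), D_6 (6T3, order 12), C_3 x S_3 (6T5, order 18), A_4 x C_2 (6T6, order 24), S_4 (6T8, order 24), S_3 x S_3 (6T9, order 36), S_4 x C_2 (6T11, order 48), (S_3 x S_3) : C_2 (6T13, order 72), PGL(2,5) (6T14, order 120), S_6 (6T16, order 720). By Dedekind's theorem, for a prime p not dividing disc(f) the degrees of the irreducible factors of f mod p form the cycle type of an element of G. Factoring f modulo the 22 such primes p <= 89 (skipping 2, 37, which divide the discriminant), each new pattern first appears at: mod 3: f = (x^3 + x^2 + x + 2)(x^3 + 2x^2 + 1), pattern 3+3; mod 5: f = (x^2 + 3)(x^2 + 3x + 4)(x^2 + 4x + 2), pattern 2+2+2; mod 17: f = (x + 1)(x + 15)(x^4 + 15x^3 + 6x^2 + 12x + 9), pattern 4+1+1; mod 67: f = (x + 4)(x + 62)(x^2 + 66x + 40)(x^2 + 66x + 50), pattern 2+2+1+1. No other pattern occurs in this range, so the set of observed cycle types is {3+3, 2+2+2, 4+1+1, 2+2+1+1}. The candidates containing elements of all these cycle types are S_4 (6T8) of order 24, S_4 x C_2 (6T11) of order 48, PGL(2,5) (6T14) of order 120, S_6 (6T16) of order 720; the others are excluded. The observed types are precisely the cycle types that occur in S_4 (6T8) (apart from the identity). Each of the other remaining candidates has further cycle types, and by the Chebotarev density theorem the matching factorization patterns would occur for a proportion of primes equal to their share of the group: S_4 x C_2 (6T11) additionally contains elements of type 6, 4+2, 2+1+1+1+1 (17 of its 48 elements, about 35% of primes); PGL(2,5) (6T14) additionally contains elements of type 6, 5+1 (44 of its 120 elements, about 37% of primes); S_6 (6T16) additionally contains elements of type 6, 5+1, 4+2, 3+2+1, 3+1+1+1, 2+1+1+1+1 (529 of its 720 elements, about 73% of primes). None of the 22 primes tested shows any such pattern (for each of these groups the chance of that is below 10^-4), which rules them out. Hence G = S_4 (6T8), of order 24. The Galois group S_4 (6T8) has order 24, so the splitting field has degree 24 over Q.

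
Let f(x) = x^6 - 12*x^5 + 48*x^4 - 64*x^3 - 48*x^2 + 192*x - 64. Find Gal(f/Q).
A_4 x C_2 (also written A4xC2)

The polynomial f is an irreducible sextic over Q, so G = Gal(f/Q) is one of the 16 transitive subgroups 6T1, ..., 6T16 of S_6. The discriminant of f is -450868486864896, which is not a perfect square, so G is not contained in A_6. The transitive groups of degree 6 not contained in A_6 are: C_6 (6T1, order 6), S_3 (6T2, order 6), D_6 (6T3, order 12), C_3 x S_3 (6T5, order 18), A_4 x C_2 (6T6, order 24), S_4 (6T8, order 24), S_3 x S_3 (6T9, order 36), S_4 x C_2 (6T11, order 48), (S_3 x S_3) : C_2 (6T13, order 72), PGL(2,5) (6T14, order 120), S_6 (6T16, order 720). By Dedekind's theorem, for a prime p not dividing disc(f) the degrees of the irreducible factors of f mod p form the cycle type of an element of G. Factoring f modulo the 33 such primes p <= 149 (skipping 2, 3, which divide the discriminant), each new pattern first appears at: mod 5: f = (x^3 + x^2 + 2)(x^3 + 2x^2 + x + 3), pattern 3+3; mod 7: f = (x^6 + 2x^5 + 6x^4 + 6x^3 + x^2 + 3x + 6), pattern 6; mod 17: f = (x + 2)(x + 11)(x^2 + 13x + 1)(x^2 + 13x + 11), pattern 2+2+1+1; mod 19: f = (x + 3)(x + 5)(x + 10)(x + 12)(x^2 + 15x + 9), pattern 2+1+1+1+1; mod 71: f = (x^2 + 67x + 7)(x^2 + 67x + 22)(x^2 + 67x + 42), pattern 2+2+2. No other pattern occurs in this range, so the set of observed cycle types is {3+3, 6, 2+2+1+1, 2+1+1+1+1, 2+2+2}. The candidates containing elements of all these cycle types are A_4 x C_2 (6T6) of order 24, S_4 x C_2 (6T11) of order 48, (S_3 x S_3) : C_2 (6T13) of order 72, S_6 (6T16) of order 720; the others are excluded. The observed types are precisely the cycle types that occur in A_4 x C_2 (6T6) (apart from the identity). Each of the other remaining candidates has further cycle types, and by the Chebotarev density theorem the matching factorization patterns would occur for a proportion of primes equal to their share of the group: S_4 x C_2 (6T11) additionally contains elements of type 4+2, 4+1+1 (12 of its 48 elements, about 25% of primes); (S_3 x S_3) : C_2 (6T13) additionally contains elements of type 4+2, 3+2+1, 3+1+1+1 (34 of its 72 elements, about 47% of primes); S_6 (6T16) additionally contains elements of type 5+1, 4+2, 4+1+1, 3+2+1, 3+1+1+1 (484 of its 720 elements, about 67% of primes). None of the 33 primes tested shows any such pattern (for each of these groups the chance of that is below 10^-4), which rules them out. Hence G = A_4 x C_2 (6T6), of order 24.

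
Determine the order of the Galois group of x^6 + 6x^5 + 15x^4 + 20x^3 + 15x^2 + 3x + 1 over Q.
72

The degree of the splitting field over Q equals the order of the Galois group, so first determine the group. The polynomial f is an irreducible sextic over Q, so G = Gal(f/Q) is one of the 16 transitive subgroups 6T1, ..., 6T16 of S_6. The discriminant of f is -9059283, which is not a perfect square, so G is not contained in A_6. The transitive groups of degree 6 not contained in A_6 are: C_6 (6T1, order 6), S_3 (6T2, order 6), D_6 (6T3, order 12), C_3 x S_3 (6T5, order 18), A_4 x C_2 (6T6, order 24), S_4 (6T8, order 24), S_3 x S_3 (6T9, order 36), S_4 x C_2 (6T11, order 48), (S_3 x S_3) : C_2 (6T13, order 72), PGL(2,5) (6T14, order 120), S_6 (6T16, order 720). By Dedekind's theorem, for a prime p not dividing disc(f) the degrees of the irreducible factors of f mod p form the cycle type of an element of G. Factoring f modulo the 28 such primes p <= 127 (skipping 3, 17, 43, which divide the discriminant), each new pattern first appears at: mod 2: f = (x^6 + x^4 + x^2 + x + 1), pattern 6; mod 7: f = (x + 2)(x^2 + 6x + 4)(x^3 + 5x^2 + x + 1), pattern 3+2+1; mod 11: f = (x^2 + 1)(x^4 + 6x^3 + 3x^2 + 3x + 1), pattern 4+2; mod 13: f = (x + 4)(x + 9)(x^2 + x + 3)(x^2 + 5x + 10), pattern 2+2+1+1; mod 61: f = (x + 41)(x + 52)(x + 58)(x + 60)(x^2 + 39x + 27), pattern 2+1+1+1+1; mod 97: f = (x + 49)(x + 86)(x + 88)(x^3 + 74x^2 + 11x + 1), pattern 3+1+1+1; mod 113: f = (x^2 + 51x + 9)(x^2 + 70x + 61)(x^2 + 111x + 7), pattern 2+2+2; mod 127: f = (x^3 + 42x^2 + 60x + 1)(x^3 + 91x^2 + 70x + 1), pattern 3+3. No other pattern occurs in this range, so the set of observed cycle types is {6, 3+2+1, 4+2, 2+2+1+1, 2+1+1+1+1, 3+1+1+1, 2+2+2, 3+3}. The candidates containing elements of all these cycle types are (S_3 x S_3) : C_2 (6T13) of order 72, S_6 (6T16) of order 720; the others are excluded. The observed types are precisely the cycle types that occur in (S_3 x S_3) : C_2 (6T13) (apart from the identity). Each of the other remaining candidates has further cycle types, and by the Chebotarev density theorem the matching factorization patterns would occur for a proportion of primes equal to their share of the group: S_6 (6T16) additionally contains elements of type 5+1, 4+1+1 (234 of its 720 elements, about 32% of primes). None of the 28 primes tested shows any such pattern (for each of these groups the chance of that is below 10^-4), which rules them out. Hence G = (S_3 x S_3) : C_2 (6T13), of order 72. The Galois group (S_3 x S_3) : C_2 (6T13) has order 72, so the splitting field has degree 72 over Q.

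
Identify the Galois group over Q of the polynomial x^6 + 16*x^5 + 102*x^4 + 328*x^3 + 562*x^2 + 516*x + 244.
The polynomial f is an irreducible sextic over Q, so G = Gal(f/Q) is one of the 16 transitive subgroups 6T1, ..., 6T16 of S_6. The discriminant of f is -147116032, which is not a perfect square, so G is not contained in A_6. The transitive groups of degree 6 not contained in A_6 are: C_6 (6T1, order 6), S_3 (6T2, order 6), D_6 (6T3, order 12), C_3 x S_3 (6T5, order 18), A_4 x C_2 (6T6, order 24), S_4 (6T8, order 24), S_3 x S_3 (6T9, order 36), S_4 x C_2 (6T11, order 48), (S_3 x S_3) : C_2 (6T13, order 72), PGL(2,5) (6T14, order 120), S_6 (6T16, order 720). By Dedekind's theorem, for a prime p not dividing disc(f) the degrees of the irreducible factors of f mod p form the cycle type of an element of G. Factoring f modulo the 28 such primes p <= 113 (skipping 2, 7, which divide the discriminant), each new pattern first appears at: mod 3: f = (x^6 + x^5 + x^3 + x^2 + 1), pattern 6; mod 5: f = (x + 2)(x^2 + x + 1)(x^3 + 3x^2 + 2), pattern 3+2+1; mod 11: f = (x^2 + 8x + 9)(x^4 + 8x^3 + 7x^2 + 2x + 10), pattern 4+2; mod 17: f = (x^3 + 8x^2 + 7x + 6)(x^3 + 8x^2 + 14x + 1), pattern 3+3; mod 19: f = (x^2 + 3x + 8)(x^2 + 3x + 14)(x^2 + 10x + 11), pattern 2+2+2; mod 37: f = (x + 21)(x + 33)(x^2 + 12x + 12)(x^2 + 24x + 14), pattern 2+2+1+1; mod 41: f = (x + 24)(x + 29)(x + 37)(x^3 + 8x^2 + 5x + 20), pattern 3+1+1+1; mod 113: f = (x + 10)(x + 15)(x + 96)(x + 105)(x^2 + 16x + 102), pattern 2+1+1+1+1. No other pattern occurs in this range, so the set of observed cycle types is {6, 3+2+1, 4+2, 3+3, 2+2+2, 2+2+1+1, 3+1+1+1, 2+1+1+1+1}. The candidates containing elements of all these cycle types are (S_3 x S_3) : C_2 (6T13) of order 72, S_6 (6T16) of order 720; the others are excluded. The observed types are precisely the cycle types that occur in (S_3 x S_3) : C_2 (6T13) (apart from the identity). Each of the other remaining candidates has further cycle types, and by the Chebotarev density theorem the matching factorization patterns would occur for a proportion of primes equal to their share of the group: S_6 (6T16) additionally contains elements of type 5+1, 4+1+1 (234 of its 720 elements, about 32% of primes). None of the 28 primes tested shows any such pattern (for each of these groups the chance of that is below 10^-4), which rules them out. Hence G = (S_3 x S_3) : C_2 (6T13), of order 72.

(S_3 x S_3) : C_2 (also written G72)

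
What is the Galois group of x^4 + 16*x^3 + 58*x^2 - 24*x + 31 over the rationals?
4T3: D_4

The polynomial is an irreducible quartic over Q and its discriminant is -384787456, which is not a perfect square, so the Galois group is not contained in A_4. The resolvent cubic y^3 - 58*y^2 - 508*y - 1320 has exactly one rational root, so the Galois group is C_4 or D_4. The quartic remains irreducible over Q(sqrt(disc)), so the group is D_4.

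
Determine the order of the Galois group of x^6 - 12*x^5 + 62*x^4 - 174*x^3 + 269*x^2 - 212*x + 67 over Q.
24

The degree of the splitting field over Q equals the order of the Galois group, so first determine the group. The polynomial f is an irreducible sextic over Q, so G = Gal(f/Q) is one of the 16 transitive subgroups 6T1, ..., 6T16 of S_6. The discriminant of f is 276091456 = 16616^2, a perfect square, so G is contained in A_6. The transitive groups of degree 6 contained in A_6 are: A_4 (6T4, order 12), S_4 (6T7, order 24), (C_3 x C_3) : C_4 (6T10, order 36), PSL(2,5) (6T12, order 60), A_6 (6T15, order 360). By Dedekind's theorem, for a prime p not dividing disc(f) the degrees of the irreducible factors of f mod p form the cycle type of an element of G. Factoring f modulo the 79 such primes p <= 421 (skipping 2, 31, 67, which divide the discriminant), each new pattern first appears at: mod 3: f = (x^2 + x + 2)(x^4 + 2x^3 + x^2 + x + 2), pattern 4+2; mod 5: f = (x^3 + x + 1)(x^3 + 3x^2 + x + 2), pattern 3+3; mod 11: f = (x + 3)(x + 8)(x^2 + x + 1)(x^2 + 9x + 6), pattern 2+2+1+1. No other pattern occurs in this range, so the set of observed cycle types is {4+2, 3+3, 2+2+1+1}. The candidates containing elements of all these cycle types are S_4 (6T7) of order 24, (C_3 x C_3) : C_4 (6T10) of order 36, A_6 (6T15) of order 360; the others are excluded. The observed types are precisely the cycle types that occur in S_4 (6T7) (apart from the identity). Each of the other remaining candidates has further cycle types, and by the Chebotarev density theorem the matching factorization patterns would occur for a proportion of primes equal to their share of the group: (C_3 x C_3) : C_4 (6T10) additionally contains elements of type 3+1+1+1 (4 of its 36 elements, about 11% of primes); A_6 (6T15) additionally contains elements of type 5+1, 3+1+1+1 (184 of its 360 elements, about 51% of primes). None of the 79 primes tested shows any such pattern (for each of these groups the chance of that is below 10^-4), which rules them out. Hence G = S_4 (6T7), of order 24. The Galois group S_4 (6T7) has order 24, so the splitting field has degree 24 over Q.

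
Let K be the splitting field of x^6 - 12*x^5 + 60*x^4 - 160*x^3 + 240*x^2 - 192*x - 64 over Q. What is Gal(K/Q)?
D_6, the dihedral group of order 12

The polynomial f is an irreducible sextic over Q, so G = Gal(f/Q) is one of the 16 transitive subgroups 6T1, ..., 6T16 of S_6. The discriminant of f is 1603087953297408, which is not a perfect square, so G is not contained in A_6. The transitive groups of degree 6 not contained in A_6 are: C_6 (6T1, order 6), S_3 (6T2, order 6), D_6 (6T3, order 12), C_3 x S_3 (6T5, order 18), A_4 x C_2 (6T6, order 24), S_4 (6T8, order 24), S_3 x S_3 (6T9, order 36), S_4 x C_2 (6T11, order 48), (S_3 x S_3) : C_2 (6T13, order 72), PGL(2,5) (6T14, order 120), S_6 (6T16, order 720). By Dedekind's theorem, for a prime p not dividing disc(f) the degrees of the irreducible factors of f mod p form the cycle type of an element of G. Factoring f modulo the 79 such primes p <= 419 (skipping 2, 3, which divide the discriminant), each new pattern first appears at: mod 5: f = (x^2 + x + 2)(x^2 + 3x + 3)(x^2 + 4x + 1), pattern 2+2+2; mod 7: f = (x^3 + x^2 + 5x + 2)(x^3 + x^2 + 5x + 3), pattern 3+3; mod 13: f = (x^6 + x^5 + 8x^4 + 9x^3 + 6x^2 + 3x + 1), pattern 6; mod 17: f = (x + 5)(x + 8)(x^2 + 3x + 5)(x^2 + 6x + 16), pattern 2+2+1+1; mod 31: f = (x + 2)(x + 5)(x + 9)(x + 18)(x + 22)(x + 25), pattern 1+1+1+1+1+1. No other pattern occurs in this range, so the set of observed cycle types is {2+2+2, 3+3, 6, 2+2+1+1, 1+1+1+1+1+1}. The candidates containing elements of all these cycle types are D_6 (6T3) of order 12, A_4 x C_2 (6T6) of order 24, S_3 x S_3 (6T9) of order 36, S_4 x C_2 (6T11) of order 48, (S_3 x S_3) : C_2 (6T13) of order 72, PGL(2,5) (6T14) of order 120, S_6 (6T16) of order 720; the others are excluded. The observed types are precisely the cycle types that occur in D_6 (6T3). Each of the other remaining candidates has further cycle types, and by the Chebotarev density theorem the matching factorization patterns would occur for a proportion of primes equal to their share of the group: A_4 x C_2 (6T6) additionally contains elements of type 2+1+1+1+1 (3 of its 24 elements, about 12% of primes); S_3 x S_3 (6T9) additionally contains elements of type 3+1+1+1 (4 of its 36 elements, about 11% of primes); S_4 x C_2 (6T11) additionally contains elements of type 4+2, 4+1+1, 2+1+1+1+1 (15 of its 48 elements, about 31% of primes); (S_3 x S_3) : C_2 (6T13) additionally contains elements of type 4+2, 3+2+1, 3+1+1+1, 2+1+1+1+1 (40 of its 72 elements, about 56% of primes); PGL(2,5) (6T14) additionally contains elements of type 5+1, 4+1+1 (54 of its 120 elements, about 45% of primes); S_6 (6T16) additionally contains elements of type 5+1, 4+2, 4+1+1, 3+2+1, 3+1+1+1, 2+1+1+1+1 (499 of its 720 elements, about 69% of primes). None of the 79 primes tested shows any such pattern (for each of these groups the chance of that is below 10^-4), which rules them out. Hence G = D_6 (6T3), of order 12.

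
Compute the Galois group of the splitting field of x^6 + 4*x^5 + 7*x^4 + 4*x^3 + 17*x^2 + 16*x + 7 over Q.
The polynomial f is an irreducible sextic over Q, so G = Gal(f/Q) is one of the 16 transitive subgroups 6T1, ..., 6T16 of S_6. The discriminant of f is -95929008128, which is not a perfect square, so G is not contained in A_6. The transitive groups of degree 6 not contained in A_6 are: C_6 (6T1, order 6), S_3 (6T2, order 6), D_6 (6T3, order 12), C_3 x S_3 (6T5, order 18), A_4 x C_2 (6T6, order 24), S_4 (6T8, order 24), S_3 x S_3 (6T9, order 36), S_4 x C_2 (6T11, order 48), (S_3 x S_3) : C_2 (6T13, order 72), PGL(2,5) (6T14, order 120), S_6 (6T16, order 720). By Dedekind's theorem, for a prime p not dividing disc(f) the degrees of the irreducible factors of f mod p form the cycle type of an element of G. Factoring f modulo the 28 such primes p <= 127 (skipping 2, 29, 59, which divide the discriminant), each new pattern first appears at: mod 3: f = (x^3 + 2x + 1)(x^3 + x^2 + 2x + 1), pattern 3+3; mod 5: f = (x^6 + 4x^5 + 2x^4 + 4x^3 + 2x^2 + x + 2), pattern 6; mod 7: f = (x)(x + 6)(x^4 + 5x^3 + 5x^2 + 2x + 5), pattern 4+1+1; mod 17: f = (x + 4)(x + 14)(x^2 + 8x + 13)(x^2 + 12x + 9), pattern 2+2+1+1; mod 23: f = (x^2 + 15x + 19)(x^2 + 17x + 13)(x^2 + 18x + 18), pattern 2+2+2; mod 67: f = (x^2 + 41x + 49)(x^4 + 30x^3 + x^2 + 34x + 48), pattern 4+2; mod 127: f = (x + 37)(x + 105)(x + 112)(x + 117)(x^2 + 14x + 43), pattern 2+1+1+1+1. No other pattern occurs in this range, so the set of observed cycle types is {3+3, 6, 4+1+1, 2+2+1+1, 2+2+2, 4+2, 2+1+1+1+1}. The candidates containing elements of all these cycle types are S_4 x C_2 (6T11) of order 48, S_6 (6T16) of order 720; the others are excluded. The observed types are precisely the cycle types that occur in S_4 x C_2 (6T11) (apart from the identity). Each of the other remaining candidates has further cycle types, and by the Chebotarev density theorem the matching factorization patterns would occur for a proportion of primes equal to their share of the group: S_6 (6T16) additionally contains elements of type 5+1, 3+2+1, 3+1+1+1 (304 of its 720 elements, about 42% of primes). None of the 28 primes tested shows any such pattern (for each of these groups the chance of that is below 10^-4), which rules them out. Hence G = S_4 x C_2 (6T11), of order 48.

S_4 x C_2 (also written S4xC2)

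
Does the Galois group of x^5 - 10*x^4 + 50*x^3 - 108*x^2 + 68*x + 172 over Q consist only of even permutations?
No

The polynomial is irreducible of degree 5 over Q. Its discriminant is 334069564672, which is not a perfect square. A Galois group lies in the alternating group exactly when the discriminant is a square in Q, so the Galois group (S_5) is not contained in A_5.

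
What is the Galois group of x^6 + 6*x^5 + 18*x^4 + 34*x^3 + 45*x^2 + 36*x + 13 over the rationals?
The polynomial f is an irreducible sextic over Q, so G = Gal(f/Q) is one of the 16 transitive subgroups 6T1, ..., 6T16 of S_6. The discriminant of f is -16003008, which is not a perfect square, so G is not contained in A_6. The transitive groups of degree 6 not contained in A_6 are: C_6 (6T1, order 6), S_3 (6T2, order 6), D_6 (6T3, order 12), C_3 x S_3 (6T5, order 18), A_4 x C_2 (6T6, order 24), S_4 (6T8, order 24), S_3 x S_3 (6T9, order 36), S_4 x C_2 (6T11, order 48), (S_3 x S_3) : C_2 (6T13, order 72), PGL(2,5) (6T14, order 120), S_6 (6T16, order 720). By Dedekind's theorem, for a prime p not dividing disc(f) the degrees of the irreducible factors of f mod p form the cycle type of an element of G. Factoring f modulo the 21 such primes p <= 89 (skipping 2, 3, 7, which divide the discriminant), each new pattern first appears at: mod 5: f = (x^6 + x^5 + 3x^4 + 4x^3 + x + 3), pattern 6; mod 11: f = (x + 3)(x^5 + 3x^4 + 9x^3 + 7x^2 + 2x + 8), pattern 5+1; mod 13: f = (x)(x + 9)(x^4 + 10x^3 + 6x^2 + 6x + 4), pattern 4+1+1; mod 23: f = (x + 17)(x + 21)(x^2 + 17x + 10)(x^2 + 20x + 21), pattern 2+2+1+1; mod 43: f = (x^3 + 22x^2 + 39x + 16)(x^3 + 27x^2 + 30x + 25), pattern 3+3; mod 61: f = (x^2 + 16x + 13)(x^2 + 20x + 31)(x^2 + 31x + 2), pattern 2+2+2. No other pattern occurs in this range, so the set of observed cycle types is {6, 5+1, 4+1+1, 2+2+1+1, 3+3, 2+2+2}. The candidates containing elements of all these cycle types are PGL(2,5) (6T14) of order 120, S_6 (6T16) of order 720; the others are excluded. The observed types are precisely the cycle types that occur in PGL(2,5) (6T14) (apart from the identity). Each of the other remaining candidates has further cycle types, and by the Chebotarev density theorem the matching factorization patterns would occur for a proportion of primes equal to their share of the group: S_6 (6T16) additionally contains elements of type 4+2, 3+2+1, 3+1+1+1, 2+1+1+1+1 (265 of its 720 elements, about 37% of primes). None of the 21 primes tested shows any such pattern (for each of these groups the chance of that is below 10^-4), which rules them out. Hence G = PGL(2,5) (6T14), of order 120.

PGL(2,5) (order 120)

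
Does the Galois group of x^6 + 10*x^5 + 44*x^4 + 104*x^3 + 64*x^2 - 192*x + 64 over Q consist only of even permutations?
The polynomial is irreducible of degree 6 over Q. Its discriminant is 564385546240000 = 23756800^2, a perfect square. A Galois group lies in the alternating group exactly when the discriminant is a square in Q, so the Galois group ((C_3 x C_3) : C_4) is contained in A_6.

Yes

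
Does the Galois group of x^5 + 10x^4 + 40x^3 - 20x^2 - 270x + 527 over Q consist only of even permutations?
The polynomial is irreducible of degree 5 over Q. Its discriminant is 1109956876953125, which is not a perfect square. A Galois group lies in the alternating group exactly when the discriminant is a square in Q, so the Galois group (F_20) is not contained in A_5.

No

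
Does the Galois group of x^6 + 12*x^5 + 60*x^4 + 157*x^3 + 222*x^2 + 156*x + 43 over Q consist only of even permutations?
The polynomial is irreducible of degree 6 over Q. Its discriminant is -177147, which is not a perfect square. A Galois group lies in the alternating group exactly when the discriminant is a square in Q, so the Galois group (C_3 x S_3) is not contained in A_6.

No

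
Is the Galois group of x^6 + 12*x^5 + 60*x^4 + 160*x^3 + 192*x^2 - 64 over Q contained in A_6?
No

The polynomial is irreducible of degree 6 over Q. Its discriminant is -450868486864896, which is not a perfect square. A Galois group lies in the alternating group exactly when the discriminant is a square in Q, so the Galois group (A_4 x C_2) is not contained in A_6.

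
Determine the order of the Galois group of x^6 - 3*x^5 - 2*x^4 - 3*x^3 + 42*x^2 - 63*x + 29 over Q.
The degree of the splitting field over Q equals the order of the Galois group, so first determine the group. The polynomial f is an irreducible sextic over Q, so G = Gal(f/Q) is one of the 16 transitive subgroups 6T1, ..., 6T16 of S_6. The discriminant of f is 54786284800, which is not a perfect square, so G is not contained in A_6. The transitive groups of degree 6 not contained in A_6 are: C_6 (6T1, order 6), S_3 (6T2, order 6), D_6 (6T3, order 12), C_3 x S_3 (6T5, order 18), A_4 x C_2 (6T6, order 24), S_4 (6T8, order 24), S_3 x S_3 (6T9, order 36), S_4 x C_2 (6T11, order 48), (S_3 x S_3) : C_2 (6T13, order 72), PGL(2,5) (6T14, order 120), S_6 (6T16, order 720). By Dedekind's theorem, for a prime p not dividing disc(f) the degrees of the irreducible factors of f mod p form the cycle type of an element of G. Factoring f modulo the 22 such primes p <= 101 (skipping 2, 5, 13, 37, which divide the discriminant), each new pattern first appears at: mod 3: f = (x^3 + x^2 + x + 2)(x^3 + 2x^2 + x + 1), pattern 3+3; mod 17: f = (x + 12)(x + 15)(x^4 + 4x^3 + 16x^2 + x + 8), pattern 4+1+1; mod 31: f = (x^2 + 9)(x^2 + 6x + 28)(x^2 + 22x + 15), pattern 2+2+2; mod 67: f = (x + 41)(x + 50)(x^2 + 10x + 48)(x^2 + 30x + 57), pattern 2+2+1+1. No other pattern occurs in this range, so the set of observed cycle types is {3+3, 4+1+1, 2+2+2, 2+2+1+1}. The candidates containing elements of all these cycle types are S_4 (6T8) of order 24, S_4 x C_2 (6T11) of order 48, PGL(2,5) (6T14) of order 120, S_6 (6T16) of order 720; the others are excluded. The observed types are precisely the cycle types that occur in S_4 (6T8) (apart from the identity). Each of the other remaining candidates has further cycle types, and by the Chebotarev density theorem the matching factorization patterns would occur for a proportion of primes equal to their share of the group: S_4 x C_2 (6T11) additionally contains elements of type 6, 4+2, 2+1+1+1+1 (17 of its 48 elements, about 35% of primes); PGL(2,5) (6T14) additionally contains elements of type 6, 5+1 (44 of its 120 elements, about 37% of primes); S_6 (6T16) additionally contains elements of type 6, 5+1, 4+2, 3+2+1, 3+1+1+1, 2+1+1+1+1 (529 of its 720 elements, about 73% of primes). None of the 22 primes tested shows any such pattern (for each of these groups the chance of that is below 10^-4), which rules them out. Hence G = S_4 (6T8), of order 24. The Galois group S_4 (6T8) has order 24, so the splitting field has degree 24 over Q.

24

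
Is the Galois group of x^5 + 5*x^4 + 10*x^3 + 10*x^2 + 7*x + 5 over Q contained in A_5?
The polynomial is irreducible of degree 5 over Q. Its discriminant is 58192, which is not a perfect square. A Galois group lies in the alternating group exactly when the discriminant is a square in Q, so the Galois group (S_5) is not contained in A_5.

No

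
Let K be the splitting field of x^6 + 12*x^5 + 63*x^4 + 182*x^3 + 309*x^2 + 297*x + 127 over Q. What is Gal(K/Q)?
The polynomial f is an irreducible sextic over Q, so G = Gal(f/Q) is one of the 16 transitive subgroups 6T1, ..., 6T16 of S_6. The discriminant of f is -129140163, which is not a perfect square, so G is not contained in A_6. The transitive groups of degree 6 not contained in A_6 are: C_6 (6T1, order 6), S_3 (6T2, order 6), D_6 (6T3, order 12), C_3 x S_3 (6T5, order 18), A_4 x C_2 (6T6, order 24), S_4 (6T8, order 24), S_3 x S_3 (6T9, order 36), S_4 x C_2 (6T11, order 48), (S_3 x S_3) : C_2 (6T13, order 72), PGL(2,5) (6T14, order 120), S_6 (6T16, order 720). By Dedekind's theorem, for a prime p not dividing disc(f) the degrees of the irreducible factors of f mod p form the cycle type of an element of G. Factoring f modulo the 37 such primes p <= 163 (skipping 3, which divides the discriminant), each new pattern first appears at: mod 2: f = (x^6 + x^4 + x^2 + x + 1), pattern 6; mod 7: f = (x^3 + 6x^2 + 4)(x^3 + 6x^2 + 6x + 2), pattern 3+3; mod 17: f = (x^2 + 7x + 2)(x^2 + 8x + 11)(x^2 + 14x + 5), pattern 2+2+2; mod 19: f = (x + 3)(x + 4)(x + 6)(x + 8)(x + 13)(x + 16), pattern 1+1+1+1+1+1. No other pattern occurs in this range, so the set of observed cycle types is {6, 3+3, 2+2+2, 1+1+1+1+1+1}. The candidates containing elements of all these cycle types are C_6 (6T1) of order 6, D_6 (6T3) of order 12, C_3 x S_3 (6T5) of order 18, A_4 x C_2 (6T6) of order 24, S_3 x S_3 (6T9) of order 36, S_4 x C_2 (6T11) of order 48, (S_3 x S_3) : C_2 (6T13) of order 72, PGL(2,5) (6T14) of order 120, S_6 (6T16) of order 720; the others are excluded. The observed types are precisely the cycle types that occur in C_6 (6T1). Each of the other remaining candidates has further cycle types, and by the Chebotarev density theorem the matching factorization patterns would occur for a proportion of primes equal to their share of the group: D_6 (6T3) additionally contains elements of type 2+2+1+1 (3 of its 12 elements, about 25% of primes); C_3 x S_3 (6T5) additionally contains elements of type 3+1+1+1 (4 of its 18 elements, about 22% of primes); A_4 x C_2 (6T6) additionally contains elements of type 2+2+1+1, 2+1+1+1+1 (6 of its 24 elements, about 25% of primes); S_3 x S_3 (6T9) additionally contains elements of type 3+1+1+1, 2+2+1+1 (13 of its 36 elements, about 36% of primes); S_4 x C_2 (6T11) additionally contains elements of type 4+2, 4+1+1, 2+2+1+1, 2+1+1+1+1 (24 of its 48 elements, about 50% of primes); (S_3 x S_3) : C_2 (6T13) additionally contains elements of type 4+2, 3+2+1, 3+1+1+1, 2+2+1+1, 2+1+1+1+1 (49 of its 72 elements, about 68% of primes); PGL(2,5) (6T14) additionally contains elements of type 5+1, 4+1+1, 2+2+1+1 (69 of its 120 elements, about 58% of primes); S_6 (6T16) additionally contains elements of type 5+1, 4+2, 4+1+1, 3+2+1, 3+1+1+1, 2+2+1+1, 2+1+1+1+1 (544 of its 720 elements, about 76% of primes). None of the 37 primes tested shows any such pattern (for each of these groups the chance of that is below 10^-4), which rules them out. Hence G = C_6 (6T1), of order 6.

C_6, the cyclic group of order 6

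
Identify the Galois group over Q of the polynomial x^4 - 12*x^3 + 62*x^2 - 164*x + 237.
The polynomial is an irreducible quartic over Q and its discriminant is 33918976 = 5824^2, a perfect square, so the Galois group is contained in A_4. The resolvent cubic y^3 - 62*y^2 + 1020*y - 2248 is irreducible over Q. An irreducible resolvent with square discriminant gives A_4.

A_4, the alternating group on 4 letters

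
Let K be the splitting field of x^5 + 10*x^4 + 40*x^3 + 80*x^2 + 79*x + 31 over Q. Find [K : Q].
120

The degree of the splitting field over Q equals the order of the Galois group, so first determine the group. The polynomial f is an irreducible quintic over Q, so G = Gal(f/Q) is a transitive subgroup of S_5: one of C_5 (5T1, order 5), D_5 (5T2, order 10), F_20 (5T3, order 20), A_5 (5T4, order 60) or S_5 (5T5, order 120). The discriminant of f is 2869, which is not a perfect square, so G is not contained in A_5. The transitive groups of degree 5 not contained in A_5 are: F_20 (5T3, order 20), S_5 (5T5, order 120). By Dedekind's theorem, for a prime p not dividing disc(f) the degrees of the irreducible factors of f mod p form the cycle type of an element of G. Factoring f modulo the first such prime p = 2, each new pattern first appears at: mod 2: f = (x^2 + x + 1)(x^3 + x^2 + 1), pattern 3+2. No other pattern occurs in this range, so the set of observed cycle types is {3+2}. Among the candidates above, the only group containing elements of all these cycle types is S_5 (5T5) — F_20 (5T3) lacks at least one of them. Hence G = S_5 (5T5), of order 120. The Galois group S_5 (5T5) has order 120, so the splitting field has degree 120 over Q.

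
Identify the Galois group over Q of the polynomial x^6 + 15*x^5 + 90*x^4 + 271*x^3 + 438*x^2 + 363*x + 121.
The polynomial f is an irreducible sextic over Q, so G = Gal(f/Q) is one of the 16 transitive subgroups 6T1, ..., 6T16 of S_6. The discriminant of f is -67744512, which is not a perfect square, so G is not contained in A_6. The transitive groups of degree 6 not contained in A_6 are: C_6 (6T1, order 6), S_3 (6T2, order 6), D_6 (6T3, order 12), C_3 x S_3 (6T5, order 18), A_4 x C_2 (6T6, order 24), S_4 (6T8, order 24), S_3 x S_3 (6T9, order 36), S_4 x C_2 (6T11, order 48), (S_3 x S_3) : C_2 (6T13, order 72), PGL(2,5) (6T14, order 120), S_6 (6T16, order 720). By Dedekind's theorem, for a prime p not dividing disc(f) the degrees of the irreducible factors of f mod p form the cycle type of an element of G. Factoring f modulo the 23 such primes p <= 101 (skipping 2, 3, 11, which divide the discriminant), each new pattern first appears at: mod 5: f = (x^2 + 3)(x^2 + x + 1)(x^2 + 4x + 2), pattern 2+2+2; mod 7: f = (x^3 + 3x^2 + 5x + 4)(x^3 + 5x^2 + 4), pattern 3+3; mod 31: f = (x + 3)(x + 8)(x + 10)(x + 17)(x + 19)(x + 20), pattern 1+1+1+1+1+1. No other pattern occurs in this range, so the set of observed cycle types is {2+2+2, 3+3, 1+1+1+1+1+1}. The candidates containing elements of all these cycle types are C_6 (6T1) of order 6, S_3 (6T2) of order 6, D_6 (6T3) of order 12, C_3 x S_3 (6T5) of order 18, A_4 x C_2 (6T6) of order 24, S_4 (6T8) of order 24, S_3 x S_3 (6T9) of order 36, S_4 x C_2 (6T11) of order 48, (S_3 x S_3) : C_2 (6T13) of order 72, PGL(2,5) (6T14) of order 120, S_6 (6T16) of order 720; the others are excluded. The observed types are precisely the cycle types that occur in S_3 (6T2). Each of the other remaining candidates has further cycle types, and by the Chebotarev density theorem the matching factorization patterns would occur for a proportion of primes equal to their share of the group: C_6 (6T1) additionally contains elements of type 6 (2 of its 6 elements, about 33% of primes); D_6 (6T3) additionally contains elements of type 6, 2+2+1+1 (5 of its 12 elements, about 42% of primes); C_3 x S_3 (6T5) additionally contains elements of type 6, 3+1+1+1 (10 of its 18 elements, about 56% of primes); A_4 x C_2 (6T6) additionally contains elements of type 6, 2+2+1+1, 2+1+1+1+1 (14 of its 24 elements, about 58% of primes); S_4 (6T8) additionally contains elements of type 4+1+1, 2+2+1+1 (9 of its 24 elements, about 38% of primes); S_3 x S_3 (6T9) additionally contains elements of type 6, 3+1+1+1, 2+2+1+1 (25 of its 36 elements, about 69% of primes); S_4 x C_2 (6T11) additionally contains elements of type 6, 4+2, 4+1+1, 2+2+1+1, 2+1+1+1+1 (32 of its 48 elements, about 67% of primes); (S_3 x S_3) : C_2 (6T13) additionally contains elements of type 6, 4+2, 3+2+1, 3+1+1+1, 2+2+1+1, 2+1+1+1+1 (61 of its 72 elements, about 85% of primes); PGL(2,5) (6T14) additionally contains elements of type 6, 5+1, 4+1+1, 2+2+1+1 (89 of its 120 elements, about 74% of primes); S_6 (6T16) additionally contains elements of type 6, 5+1, 4+2, 4+1+1, 3+2+1, 3+1+1+1, 2+2+1+1, 2+1+1+1+1 (664 of its 720 elements, about 92% of primes). None of the 23 primes tested shows any such pattern (for each of these groups the chance of that is below 10^-4), which rules them out. Hence G = S_3 (6T2), of order 6.

S_3 (also written S3)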